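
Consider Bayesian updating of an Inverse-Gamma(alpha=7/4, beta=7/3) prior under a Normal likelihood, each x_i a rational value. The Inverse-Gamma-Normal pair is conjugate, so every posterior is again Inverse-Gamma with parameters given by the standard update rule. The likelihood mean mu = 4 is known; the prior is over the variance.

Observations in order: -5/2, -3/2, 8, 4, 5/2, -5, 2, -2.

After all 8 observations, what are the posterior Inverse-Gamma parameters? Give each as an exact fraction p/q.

obs 1: x=-5/2 → posterior Inverse-Gamma(9/4, 563/24)
obs 2: x=-3/2 → posterior Inverse-Gamma(11/4, 463/12)
obs 3: x=8 → posterior Inverse-Gamma(13/4, 559/12)
obs 4: x=4 → posterior Inverse-Gamma(15/4, 559/12)
obs 5: x=5/2 → posterior Inverse-Gamma(17/4, 1145/24)
obs 6: x=-5 → posterior Inverse-Gamma(19/4, 2117/24)
obs 7: x=2 → posterior Inverse-Gamma(21/4, 2165/24)
obs 8: x=-2 → posterior Inverse-Gamma(23/4, 2597/24)

alpha=23/4, beta=2597/24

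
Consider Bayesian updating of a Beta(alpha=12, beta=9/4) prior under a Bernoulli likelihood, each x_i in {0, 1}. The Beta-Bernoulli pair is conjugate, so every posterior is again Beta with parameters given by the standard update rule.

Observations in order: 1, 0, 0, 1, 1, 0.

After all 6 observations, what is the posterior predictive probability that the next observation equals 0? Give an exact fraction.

obs 1: x=1 → posterior Beta(13, 9/4)
obs 2: x=0 → posterior Beta(13, 13/4)
obs 3: x=0 → posterior Beta(13, 17/4)
obs 4: x=1 → posterior Beta(14, 17/4)
obs 5: x=1 → posterior Beta(15, 17/4)
obs 6: x=0 → posterior Beta(15, 21/4)

7/27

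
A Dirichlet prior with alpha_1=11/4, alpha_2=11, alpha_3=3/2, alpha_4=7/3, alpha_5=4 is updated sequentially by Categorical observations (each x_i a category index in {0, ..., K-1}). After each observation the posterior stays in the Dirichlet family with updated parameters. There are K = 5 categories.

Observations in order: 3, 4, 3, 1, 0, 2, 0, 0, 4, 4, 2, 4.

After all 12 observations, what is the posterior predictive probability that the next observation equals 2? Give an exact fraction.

obs 1: x=3 → posterior Dirichlet(11/4, 11, 3/2, 10/3, 4)
obs 2: x=4 → posterior Dirichlet(11/4, 11, 3/2, 10/3, 5)
obs 3: x=3 → posterior Dirichlet(11/4, 11, 3/2, 13/3, 5)
obs 4: x=1 → posterior Dirichlet(11/4, 12, 3/2, 13/3, 5)
obs 5: x=0 → posterior Dirichlet(15/4, 12, 3/2, 13/3, 5)
obs 6: x=2 → posterior Dirichlet(15/4, 12, 5/2, 13/3, 5)
obs 7: x=0 → posterior Dirichlet(19/4, 12, 5/2, 13/3, 5)
obs 8: x=0 → posterior Dirichlet(23/4, 12, 5/2, 13/3, 5)
obs 9: x=4 → posterior Dirichlet(23/4, 12, 5/2, 13/3, 6)
obs 10: x=4 → posterior Dirichlet(23/4, 12, 5/2, 13/3, 7)
obs 11: x=2 → posterior Dirichlet(23/4, 12, 7/2, 13/3, 7)
obs 12: x=4 → posterior Dirichlet(23/4, 12, 7/2, 13/3, 8)

42/403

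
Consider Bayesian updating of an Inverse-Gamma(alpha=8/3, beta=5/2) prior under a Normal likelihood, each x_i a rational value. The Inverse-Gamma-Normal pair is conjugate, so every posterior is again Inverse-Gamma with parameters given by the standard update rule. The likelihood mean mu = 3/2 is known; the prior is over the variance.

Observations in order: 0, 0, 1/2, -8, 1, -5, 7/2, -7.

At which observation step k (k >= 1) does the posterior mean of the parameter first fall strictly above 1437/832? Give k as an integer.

k = 2

obs 1: x=0 → posterior Inverse-Gamma(19/6, 29/8)
obs 2: x=0 → posterior Inverse-Gamma(11/3, 19/4)
obs 3: x=1/2 → posterior Inverse-Gamma(25/6, 21/4)
obs 4: x=-8 → posterior Inverse-Gamma(14/3, 403/8)
obs 5: x=1 → posterior Inverse-Gamma(31/6, 101/2)
obs 6: x=-5 → posterior Inverse-Gamma(17/3, 573/8)
obs 7: x=7/2 → posterior Inverse-Gamma(37/6, 589/8)
obs 8: x=-7 → posterior Inverse-Gamma(20/3, 439/4)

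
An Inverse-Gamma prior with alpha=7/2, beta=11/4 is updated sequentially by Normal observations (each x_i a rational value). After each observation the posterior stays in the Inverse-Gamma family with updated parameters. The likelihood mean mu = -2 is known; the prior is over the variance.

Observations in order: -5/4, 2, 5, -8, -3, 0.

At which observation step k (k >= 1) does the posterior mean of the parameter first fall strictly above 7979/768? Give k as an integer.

k = 4

obs 1: x=-5/4 → posterior Inverse-Gamma(4, 97/32)
obs 2: x=2 → posterior Inverse-Gamma(9/2, 353/32)
obs 3: x=5 → posterior Inverse-Gamma(5, 1137/32)
obs 4: x=-8 → posterior Inverse-Gamma(11/2, 1713/32)
obs 5: x=-3 → posterior Inverse-Gamma(6, 1729/32)
obs 6: x=0 → posterior Inverse-Gamma(13/2, 1793/32)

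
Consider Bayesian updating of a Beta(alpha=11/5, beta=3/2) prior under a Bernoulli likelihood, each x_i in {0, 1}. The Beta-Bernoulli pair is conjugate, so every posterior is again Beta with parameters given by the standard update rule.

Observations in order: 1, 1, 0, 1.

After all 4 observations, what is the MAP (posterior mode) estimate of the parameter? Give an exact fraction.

obs 1: x=1 → posterior Beta(16/5, 3/2)
obs 2: x=1 → posterior Beta(21/5, 3/2)
obs 3: x=0 → posterior Beta(21/5, 5/2)
obs 4: x=1 → posterior Beta(26/5, 5/2)

14/19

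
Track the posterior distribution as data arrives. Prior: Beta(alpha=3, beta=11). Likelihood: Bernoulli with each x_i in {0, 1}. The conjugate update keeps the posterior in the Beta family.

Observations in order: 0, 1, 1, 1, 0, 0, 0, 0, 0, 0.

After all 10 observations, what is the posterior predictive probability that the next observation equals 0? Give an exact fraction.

3/4

obs 1: x=0 → posterior Beta(3, 12)
obs 2: x=1 → posterior Beta(4, 12)
obs 3: x=1 → posterior Beta(5, 12)
obs 4: x=1 → posterior Beta(6, 12)
obs 5: x=0 → posterior Beta(6, 13)
obs 6: x=0 → posterior Beta(6, 14)
obs 7: x=0 → posterior Beta(6, 15)
obs 8: x=0 → posterior Beta(6, 16)
obs 9: x=0 → posterior Beta(6, 17)
obs 10: x=0 → posterior Beta(6, 18)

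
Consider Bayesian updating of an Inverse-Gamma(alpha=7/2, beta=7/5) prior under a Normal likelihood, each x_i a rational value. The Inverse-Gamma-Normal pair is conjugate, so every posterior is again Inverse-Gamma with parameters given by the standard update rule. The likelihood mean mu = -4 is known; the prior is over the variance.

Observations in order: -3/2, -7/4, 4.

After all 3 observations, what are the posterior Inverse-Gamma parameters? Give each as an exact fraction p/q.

alpha=5, beta=6249/160

obs 1: x=-3/2 → posterior Inverse-Gamma(4, 181/40)
obs 2: x=-7/4 → posterior Inverse-Gamma(9/2, 1129/160)
obs 3: x=4 → posterior Inverse-Gamma(5, 6249/160)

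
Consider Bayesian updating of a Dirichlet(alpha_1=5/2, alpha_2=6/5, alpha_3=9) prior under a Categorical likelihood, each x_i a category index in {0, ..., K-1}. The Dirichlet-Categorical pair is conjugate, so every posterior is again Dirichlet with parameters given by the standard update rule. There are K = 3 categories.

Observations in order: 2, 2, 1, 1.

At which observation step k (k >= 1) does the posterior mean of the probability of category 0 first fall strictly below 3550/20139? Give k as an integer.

k = 2

obs 1: x=2 → posterior Dirichlet(5/2, 6/5, 10)
obs 2: x=2 → posterior Dirichlet(5/2, 6/5, 11)
obs 3: x=1 → posterior Dirichlet(5/2, 11/5, 11)
obs 4: x=1 → posterior Dirichlet(5/2, 16/5, 11)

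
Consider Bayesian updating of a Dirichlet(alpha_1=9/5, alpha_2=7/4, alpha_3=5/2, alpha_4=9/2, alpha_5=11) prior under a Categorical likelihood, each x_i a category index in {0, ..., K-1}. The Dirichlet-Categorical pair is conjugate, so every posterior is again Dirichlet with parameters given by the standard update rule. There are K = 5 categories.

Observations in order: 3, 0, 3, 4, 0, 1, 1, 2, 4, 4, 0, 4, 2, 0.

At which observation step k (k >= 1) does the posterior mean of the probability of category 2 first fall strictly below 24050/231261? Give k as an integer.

obs 1: x=3 → posterior Dirichlet(9/5, 7/4, 5/2, 11/2, 11)
obs 2: x=0 → posterior Dirichlet(14/5, 7/4, 5/2, 11/2, 11)
obs 3: x=3 → posterior Dirichlet(14/5, 7/4, 5/2, 13/2, 11)
obs 4: x=4 → posterior Dirichlet(14/5, 7/4, 5/2, 13/2, 12)
obs 5: x=0 → posterior Dirichlet(19/5, 7/4, 5/2, 13/2, 12)
obs 6: x=1 → posterior Dirichlet(19/5, 11/4, 5/2, 13/2, 12)
obs 7: x=1 → posterior Dirichlet(19/5, 15/4, 5/2, 13/2, 12)
obs 8: x=2 → posterior Dirichlet(19/5, 15/4, 7/2, 13/2, 12)
obs 9: x=4 → posterior Dirichlet(19/5, 15/4, 7/2, 13/2, 13)
obs 10: x=4 → posterior Dirichlet(19/5, 15/4, 7/2, 13/2, 14)
obs 11: x=0 → posterior Dirichlet(24/5, 15/4, 7/2, 13/2, 14)
obs 12: x=4 → posterior Dirichlet(24/5, 15/4, 7/2, 13/2, 15)
obs 13: x=2 → posterior Dirichlet(24/5, 15/4, 9/2, 13/2, 15)
obs 14: x=0 → posterior Dirichlet(29/5, 15/4, 9/2, 13/2, 15)

k = 3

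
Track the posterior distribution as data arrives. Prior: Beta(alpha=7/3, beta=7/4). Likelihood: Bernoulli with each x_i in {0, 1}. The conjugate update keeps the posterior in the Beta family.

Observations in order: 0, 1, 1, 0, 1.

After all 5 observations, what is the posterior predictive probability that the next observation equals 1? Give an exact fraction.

obs 1: x=0 → posterior Beta(7/3, 11/4)
obs 2: x=1 → posterior Beta(10/3, 11/4)
obs 3: x=1 → posterior Beta(13/3, 11/4)
obs 4: x=0 → posterior Beta(13/3, 15/4)
obs 5: x=1 → posterior Beta(16/3, 15/4)

64/109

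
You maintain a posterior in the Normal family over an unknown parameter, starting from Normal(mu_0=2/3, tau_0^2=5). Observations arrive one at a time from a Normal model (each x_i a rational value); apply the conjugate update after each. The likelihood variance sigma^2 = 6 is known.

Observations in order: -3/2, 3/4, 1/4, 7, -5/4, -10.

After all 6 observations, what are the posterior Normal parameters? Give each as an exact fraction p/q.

mu_0=-79/144, tau_0^2=5/6

obs 1: x=-3/2 → posterior Normal(-7/22, 30/11)
obs 2: x=3/4 → posterior Normal(1/64, 15/8)
obs 3: x=1/4 → posterior Normal(1/14, 10/7)
obs 4: x=7 → posterior Normal(73/52, 15/13)
obs 5: x=-5/4 → posterior Normal(121/124, 30/31)
obs 6: x=-10 → posterior Normal(-79/144, 5/6)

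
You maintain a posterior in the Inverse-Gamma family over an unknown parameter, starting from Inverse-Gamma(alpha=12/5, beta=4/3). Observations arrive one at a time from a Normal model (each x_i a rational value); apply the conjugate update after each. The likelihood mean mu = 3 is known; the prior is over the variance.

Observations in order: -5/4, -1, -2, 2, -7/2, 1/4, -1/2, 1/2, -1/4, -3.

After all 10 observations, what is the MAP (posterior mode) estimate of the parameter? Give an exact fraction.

42625/4032

obs 1: x=-5/4 → posterior Inverse-Gamma(29/10, 995/96)
obs 2: x=-1 → posterior Inverse-Gamma(17/5, 1763/96)
obs 3: x=-2 → posterior Inverse-Gamma(39/10, 2963/96)
obs 4: x=2 → posterior Inverse-Gamma(22/5, 3011/96)
obs 5: x=-7/2 → posterior Inverse-Gamma(49/10, 5039/96)
obs 6: x=1/4 → posterior Inverse-Gamma(27/5, 2701/48)
obs 7: x=-1/2 → posterior Inverse-Gamma(59/10, 2995/48)
obs 8: x=1/2 → posterior Inverse-Gamma(32/5, 3145/48)
obs 9: x=-1/4 → posterior Inverse-Gamma(69/10, 6797/96)
obs 10: x=-3 → posterior Inverse-Gamma(37/5, 8525/96)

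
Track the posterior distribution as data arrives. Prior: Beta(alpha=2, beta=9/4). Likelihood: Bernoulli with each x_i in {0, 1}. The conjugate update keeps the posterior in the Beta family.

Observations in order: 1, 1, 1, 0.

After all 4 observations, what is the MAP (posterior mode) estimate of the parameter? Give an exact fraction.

obs 1: x=1 → posterior Beta(3, 9/4)
obs 2: x=1 → posterior Beta(4, 9/4)
obs 3: x=1 → posterior Beta(5, 9/4)
obs 4: x=0 → posterior Beta(5, 13/4)

16/25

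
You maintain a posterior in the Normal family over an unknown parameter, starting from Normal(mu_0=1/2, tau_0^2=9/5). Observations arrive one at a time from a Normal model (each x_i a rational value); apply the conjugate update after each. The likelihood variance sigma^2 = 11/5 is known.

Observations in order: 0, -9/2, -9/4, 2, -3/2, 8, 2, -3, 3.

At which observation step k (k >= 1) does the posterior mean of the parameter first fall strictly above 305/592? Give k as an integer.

obs 1: x=0 → posterior Normal(11/40, 99/100)
obs 2: x=-9/2 → posterior Normal(-35/29, 99/145)
obs 3: x=-9/4 → posterior Normal(-221/152, 99/190)
obs 4: x=2 → posterior Normal(-149/188, 99/235)
obs 5: x=-3/2 → posterior Normal(-29/32, 99/280)
obs 6: x=8 → posterior Normal(17/52, 99/325)
obs 7: x=2 → posterior Normal(157/296, 99/370)
obs 8: x=-3 → posterior Normal(49/332, 99/415)
obs 9: x=3 → posterior Normal(157/368, 99/460)

k = 7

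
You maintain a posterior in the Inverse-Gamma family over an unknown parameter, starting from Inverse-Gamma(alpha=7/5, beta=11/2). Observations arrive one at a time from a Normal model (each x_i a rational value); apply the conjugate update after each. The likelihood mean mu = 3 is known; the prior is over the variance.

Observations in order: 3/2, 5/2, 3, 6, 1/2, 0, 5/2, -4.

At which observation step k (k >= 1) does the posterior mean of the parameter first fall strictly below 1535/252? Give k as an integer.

obs 1: x=3/2 → posterior Inverse-Gamma(19/10, 53/8)
obs 2: x=5/2 → posterior Inverse-Gamma(12/5, 27/4)
obs 3: x=3 → posterior Inverse-Gamma(29/10, 27/4)
obs 4: x=6 → posterior Inverse-Gamma(17/5, 45/4)
obs 5: x=1/2 → posterior Inverse-Gamma(39/10, 115/8)
obs 6: x=0 → posterior Inverse-Gamma(22/5, 151/8)
obs 7: x=5/2 → posterior Inverse-Gamma(49/10, 19)
obs 8: x=-4 → posterior Inverse-Gamma(27/5, 87/2)

k = 2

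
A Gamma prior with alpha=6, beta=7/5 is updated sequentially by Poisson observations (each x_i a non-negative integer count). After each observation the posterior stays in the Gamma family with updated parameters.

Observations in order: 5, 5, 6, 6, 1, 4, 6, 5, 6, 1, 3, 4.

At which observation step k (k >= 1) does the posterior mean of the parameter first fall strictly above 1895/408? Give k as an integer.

obs 1: x=5 → posterior Gamma(11, 12/5)
obs 2: x=5 → posterior Gamma(16, 17/5)
obs 3: x=6 → posterior Gamma(22, 22/5)
obs 4: x=6 → posterior Gamma(28, 27/5)
obs 5: x=1 → posterior Gamma(29, 32/5)
obs 6: x=4 → posterior Gamma(33, 37/5)
obs 7: x=6 → posterior Gamma(39, 42/5)
obs 8: x=5 → posterior Gamma(44, 47/5)
obs 9: x=6 → posterior Gamma(50, 52/5)
obs 10: x=1 → posterior Gamma(51, 57/5)
obs 11: x=3 → posterior Gamma(54, 62/5)
obs 12: x=4 → posterior Gamma(58, 67/5)

k = 2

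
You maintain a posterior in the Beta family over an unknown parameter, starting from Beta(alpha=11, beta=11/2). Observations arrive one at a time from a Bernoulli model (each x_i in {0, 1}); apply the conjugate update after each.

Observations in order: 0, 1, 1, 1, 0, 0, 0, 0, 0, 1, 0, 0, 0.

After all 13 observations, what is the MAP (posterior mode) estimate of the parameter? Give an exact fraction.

obs 1: x=0 → posterior Beta(11, 13/2)
obs 2: x=1 → posterior Beta(12, 13/2)
obs 3: x=1 → posterior Beta(13, 13/2)
obs 4: x=1 → posterior Beta(14, 13/2)
obs 5: x=0 → posterior Beta(14, 15/2)
obs 6: x=0 → posterior Beta(14, 17/2)
obs 7: x=0 → posterior Beta(14, 19/2)
obs 8: x=0 → posterior Beta(14, 21/2)
obs 9: x=0 → posterior Beta(14, 23/2)
obs 10: x=1 → posterior Beta(15, 23/2)
obs 11: x=0 → posterior Beta(15, 25/2)
obs 12: x=0 → posterior Beta(15, 27/2)
obs 13: x=0 → posterior Beta(15, 29/2)

28/55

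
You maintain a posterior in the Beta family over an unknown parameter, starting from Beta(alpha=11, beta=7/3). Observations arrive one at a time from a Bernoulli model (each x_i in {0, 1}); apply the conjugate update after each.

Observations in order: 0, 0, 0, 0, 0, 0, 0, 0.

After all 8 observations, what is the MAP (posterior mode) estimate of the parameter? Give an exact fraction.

obs 1: x=0 → posterior Beta(11, 10/3)
obs 2: x=0 → posterior Beta(11, 13/3)
obs 3: x=0 → posterior Beta(11, 16/3)
obs 4: x=0 → posterior Beta(11, 19/3)
obs 5: x=0 → posterior Beta(11, 22/3)
obs 6: x=0 → posterior Beta(11, 25/3)
obs 7: x=0 → posterior Beta(11, 28/3)
obs 8: x=0 → posterior Beta(11, 31/3)

15/29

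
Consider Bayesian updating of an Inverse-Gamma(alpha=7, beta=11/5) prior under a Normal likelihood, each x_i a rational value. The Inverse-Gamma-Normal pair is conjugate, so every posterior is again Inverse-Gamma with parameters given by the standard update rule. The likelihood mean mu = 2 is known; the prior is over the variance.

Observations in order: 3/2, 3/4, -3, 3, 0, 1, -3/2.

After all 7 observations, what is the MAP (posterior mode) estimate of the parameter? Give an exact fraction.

obs 1: x=3/2 → posterior Inverse-Gamma(15/2, 93/40)
obs 2: x=3/4 → posterior Inverse-Gamma(8, 497/160)
obs 3: x=-3 → posterior Inverse-Gamma(17/2, 2497/160)
obs 4: x=3 → posterior Inverse-Gamma(9, 2577/160)
obs 5: x=0 → posterior Inverse-Gamma(19/2, 2897/160)
obs 6: x=1 → posterior Inverse-Gamma(10, 2977/160)
obs 7: x=-3/2 → posterior Inverse-Gamma(21/2, 3957/160)

3957/1840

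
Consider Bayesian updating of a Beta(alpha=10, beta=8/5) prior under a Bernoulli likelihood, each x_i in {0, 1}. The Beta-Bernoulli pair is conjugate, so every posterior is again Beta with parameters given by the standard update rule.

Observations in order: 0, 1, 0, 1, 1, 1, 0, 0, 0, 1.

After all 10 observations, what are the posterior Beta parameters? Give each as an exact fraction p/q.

alpha=15, beta=33/5

obs 1: x=0 → posterior Beta(10, 13/5)
obs 2: x=1 → posterior Beta(11, 13/5)
obs 3: x=0 → posterior Beta(11, 18/5)
obs 4: x=1 → posterior Beta(12, 18/5)
obs 5: x=1 → posterior Beta(13, 18/5)
obs 6: x=1 → posterior Beta(14, 18/5)
obs 7: x=0 → posterior Beta(14, 23/5)
obs 8: x=0 → posterior Beta(14, 28/5)
obs 9: x=0 → posterior Beta(14, 33/5)
obs 10: x=1 → posterior Beta(15, 33/5)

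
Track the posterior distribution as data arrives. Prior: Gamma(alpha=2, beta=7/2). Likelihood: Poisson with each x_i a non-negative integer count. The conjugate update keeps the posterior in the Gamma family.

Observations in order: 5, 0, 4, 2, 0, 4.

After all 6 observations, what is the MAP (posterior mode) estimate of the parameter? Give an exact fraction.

obs 1: x=5 → posterior Gamma(7, 9/2)
obs 2: x=0 → posterior Gamma(7, 11/2)
obs 3: x=4 → posterior Gamma(11, 13/2)
obs 4: x=2 → posterior Gamma(13, 15/2)
obs 5: x=0 → posterior Gamma(13, 17/2)
obs 6: x=4 → posterior Gamma(17, 19/2)

32/19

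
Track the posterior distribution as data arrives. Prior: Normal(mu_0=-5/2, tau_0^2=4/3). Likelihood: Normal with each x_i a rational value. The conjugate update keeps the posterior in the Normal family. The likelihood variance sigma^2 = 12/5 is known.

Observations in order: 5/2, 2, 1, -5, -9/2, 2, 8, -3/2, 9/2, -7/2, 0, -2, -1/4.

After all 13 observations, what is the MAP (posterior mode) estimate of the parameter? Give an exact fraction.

-25/296

obs 1: x=5/2 → posterior Normal(-5/7, 6/7)
obs 2: x=2 → posterior Normal(0, 12/19)
obs 3: x=1 → posterior Normal(5/24, 1/2)
obs 4: x=-5 → posterior Normal(-20/29, 12/29)
obs 5: x=-9/2 → posterior Normal(-5/4, 6/17)
obs 6: x=2 → posterior Normal(-5/6, 4/13)
obs 7: x=8 → posterior Normal(15/88, 3/11)
obs 8: x=-3/2 → posterior Normal(0, 12/49)
obs 9: x=9/2 → posterior Normal(5/12, 2/9)
obs 10: x=-7/2 → posterior Normal(5/59, 12/59)
obs 11: x=0 → posterior Normal(5/64, 3/16)
obs 12: x=-2 → posterior Normal(-5/69, 4/23)
obs 13: x=-1/4 → posterior Normal(-25/296, 6/37)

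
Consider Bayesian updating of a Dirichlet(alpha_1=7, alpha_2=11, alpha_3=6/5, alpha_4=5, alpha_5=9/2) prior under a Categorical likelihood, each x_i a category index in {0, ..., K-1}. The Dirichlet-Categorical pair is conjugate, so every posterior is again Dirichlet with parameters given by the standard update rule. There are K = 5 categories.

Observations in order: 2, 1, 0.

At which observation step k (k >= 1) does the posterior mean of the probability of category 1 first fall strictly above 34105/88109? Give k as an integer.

obs 1: x=2 → posterior Dirichlet(7, 11, 11/5, 5, 9/2)
obs 2: x=1 → posterior Dirichlet(7, 12, 11/5, 5, 9/2)
obs 3: x=0 → posterior Dirichlet(8, 12, 11/5, 5, 9/2)

k = 2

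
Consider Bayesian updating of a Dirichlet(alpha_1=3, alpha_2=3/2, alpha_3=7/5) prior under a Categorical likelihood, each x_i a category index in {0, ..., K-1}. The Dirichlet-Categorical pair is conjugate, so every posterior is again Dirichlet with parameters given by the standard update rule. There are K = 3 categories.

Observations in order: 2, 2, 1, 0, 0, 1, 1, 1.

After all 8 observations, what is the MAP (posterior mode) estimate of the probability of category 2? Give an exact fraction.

24/109

obs 1: x=2 → posterior Dirichlet(3, 3/2, 12/5)
obs 2: x=2 → posterior Dirichlet(3, 3/2, 17/5)
obs 3: x=1 → posterior Dirichlet(3, 5/2, 17/5)
obs 4: x=0 → posterior Dirichlet(4, 5/2, 17/5)
obs 5: x=0 → posterior Dirichlet(5, 5/2, 17/5)
obs 6: x=1 → posterior Dirichlet(5, 7/2, 17/5)
obs 7: x=1 → posterior Dirichlet(5, 9/2, 17/5)
obs 8: x=1 → posterior Dirichlet(5, 11/2, 17/5)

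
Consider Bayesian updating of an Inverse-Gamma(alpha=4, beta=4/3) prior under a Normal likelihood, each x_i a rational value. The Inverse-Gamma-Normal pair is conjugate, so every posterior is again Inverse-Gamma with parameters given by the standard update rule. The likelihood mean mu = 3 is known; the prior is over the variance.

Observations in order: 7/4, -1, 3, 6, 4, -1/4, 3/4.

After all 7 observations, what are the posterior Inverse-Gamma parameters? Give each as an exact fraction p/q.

obs 1: x=7/4 → posterior Inverse-Gamma(9/2, 203/96)
obs 2: x=-1 → posterior Inverse-Gamma(5, 971/96)
obs 3: x=3 → posterior Inverse-Gamma(11/2, 971/96)
obs 4: x=6 → posterior Inverse-Gamma(6, 1403/96)
obs 5: x=4 → posterior Inverse-Gamma(13/2, 1451/96)
obs 6: x=-1/4 → posterior Inverse-Gamma(7, 979/48)
obs 7: x=3/4 → posterior Inverse-Gamma(15/2, 2201/96)

alpha=15/2, beta=2201/96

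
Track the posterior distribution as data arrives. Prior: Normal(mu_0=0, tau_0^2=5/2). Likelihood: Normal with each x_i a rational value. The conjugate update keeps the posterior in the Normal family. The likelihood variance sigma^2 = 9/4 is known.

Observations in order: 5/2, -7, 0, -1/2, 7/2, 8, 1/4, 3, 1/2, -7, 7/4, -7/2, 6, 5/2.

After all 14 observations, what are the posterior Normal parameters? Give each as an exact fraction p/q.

obs 1: x=5/2 → posterior Normal(25/19, 45/38)
obs 2: x=-7 → posterior Normal(-45/29, 45/58)
obs 3: x=0 → posterior Normal(-15/13, 15/26)
obs 4: x=-1/2 → posterior Normal(-50/49, 45/98)
obs 5: x=7/2 → posterior Normal(-15/59, 45/118)
obs 6: x=8 → posterior Normal(65/69, 15/46)
obs 7: x=1/4 → posterior Normal(135/158, 45/158)
obs 8: x=3 → posterior Normal(195/178, 45/178)
obs 9: x=1/2 → posterior Normal(205/198, 5/22)
obs 10: x=-7 → posterior Normal(65/218, 45/218)
obs 11: x=7/4 → posterior Normal(50/119, 45/238)
obs 12: x=-7/2 → posterior Normal(5/43, 15/86)
obs 13: x=6 → posterior Normal(75/139, 45/278)
obs 14: x=5/2 → posterior Normal(100/149, 45/298)

mu_0=100/149, tau_0^2=45/298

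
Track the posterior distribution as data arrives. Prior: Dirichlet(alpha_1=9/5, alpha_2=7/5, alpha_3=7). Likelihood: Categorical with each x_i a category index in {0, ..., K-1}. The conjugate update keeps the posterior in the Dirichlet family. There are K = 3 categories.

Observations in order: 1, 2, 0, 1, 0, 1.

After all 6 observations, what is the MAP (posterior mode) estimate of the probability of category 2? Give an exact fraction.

obs 1: x=1 → posterior Dirichlet(9/5, 12/5, 7)
obs 2: x=2 → posterior Dirichlet(9/5, 12/5, 8)
obs 3: x=0 → posterior Dirichlet(14/5, 12/5, 8)
obs 4: x=1 → posterior Dirichlet(14/5, 17/5, 8)
obs 5: x=0 → posterior Dirichlet(19/5, 17/5, 8)
obs 6: x=1 → posterior Dirichlet(19/5, 22/5, 8)

35/66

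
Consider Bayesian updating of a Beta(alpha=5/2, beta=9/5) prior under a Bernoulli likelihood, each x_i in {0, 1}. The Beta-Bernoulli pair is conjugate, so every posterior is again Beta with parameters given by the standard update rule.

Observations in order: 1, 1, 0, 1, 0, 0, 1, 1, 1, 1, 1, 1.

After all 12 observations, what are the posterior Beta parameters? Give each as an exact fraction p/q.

alpha=23/2, beta=24/5

obs 1: x=1 → posterior Beta(7/2, 9/5)
obs 2: x=1 → posterior Beta(9/2, 9/5)
obs 3: x=0 → posterior Beta(9/2, 14/5)
obs 4: x=1 → posterior Beta(11/2, 14/5)
obs 5: x=0 → posterior Beta(11/2, 19/5)
obs 6: x=0 → posterior Beta(11/2, 24/5)
obs 7: x=1 → posterior Beta(13/2, 24/5)
obs 8: x=1 → posterior Beta(15/2, 24/5)
obs 9: x=1 → posterior Beta(17/2, 24/5)
obs 10: x=1 → posterior Beta(19/2, 24/5)
obs 11: x=1 → posterior Beta(21/2, 24/5)
obs 12: x=1 → posterior Beta(23/2, 24/5)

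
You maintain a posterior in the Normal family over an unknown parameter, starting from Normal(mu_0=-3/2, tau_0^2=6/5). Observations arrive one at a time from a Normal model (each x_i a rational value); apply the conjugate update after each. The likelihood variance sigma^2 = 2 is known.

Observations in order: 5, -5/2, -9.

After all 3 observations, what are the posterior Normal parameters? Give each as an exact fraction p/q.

obs 1: x=5 → posterior Normal(15/16, 3/4)
obs 2: x=-5/2 → posterior Normal(0, 6/11)
obs 3: x=-9 → posterior Normal(-27/14, 3/7)

mu_0=-27/14, tau_0^2=3/7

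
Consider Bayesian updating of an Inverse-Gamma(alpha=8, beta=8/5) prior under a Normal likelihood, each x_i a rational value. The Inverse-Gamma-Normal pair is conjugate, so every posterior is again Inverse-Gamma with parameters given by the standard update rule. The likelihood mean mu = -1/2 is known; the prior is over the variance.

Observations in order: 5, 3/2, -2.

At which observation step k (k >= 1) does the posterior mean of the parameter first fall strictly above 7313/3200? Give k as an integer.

obs 1: x=5 → posterior Inverse-Gamma(17/2, 669/40)
obs 2: x=3/2 → posterior Inverse-Gamma(9, 749/40)
obs 3: x=-2 → posterior Inverse-Gamma(19/2, 397/20)

k = 2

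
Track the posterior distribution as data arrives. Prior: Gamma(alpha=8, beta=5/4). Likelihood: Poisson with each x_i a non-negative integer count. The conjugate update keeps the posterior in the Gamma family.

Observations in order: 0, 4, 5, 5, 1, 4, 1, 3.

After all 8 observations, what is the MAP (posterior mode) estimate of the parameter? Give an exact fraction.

120/37

obs 1: x=0 → posterior Gamma(8, 9/4)
obs 2: x=4 → posterior Gamma(12, 13/4)
obs 3: x=5 → posterior Gamma(17, 17/4)
obs 4: x=5 → posterior Gamma(22, 21/4)
obs 5: x=1 → posterior Gamma(23, 25/4)
obs 6: x=4 → posterior Gamma(27, 29/4)
obs 7: x=1 → posterior Gamma(28, 33/4)
obs 8: x=3 → posterior Gamma(31, 37/4)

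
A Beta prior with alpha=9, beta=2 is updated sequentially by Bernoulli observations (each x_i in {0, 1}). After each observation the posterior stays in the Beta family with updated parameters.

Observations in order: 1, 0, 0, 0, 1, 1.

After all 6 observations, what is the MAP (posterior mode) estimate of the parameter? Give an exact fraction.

11/15

obs 1: x=1 → posterior Beta(10, 2)
obs 2: x=0 → posterior Beta(10, 3)
obs 3: x=0 → posterior Beta(10, 4)
obs 4: x=0 → posterior Beta(10, 5)
obs 5: x=1 → posterior Beta(11, 5)
obs 6: x=1 → posterior Beta(12, 5)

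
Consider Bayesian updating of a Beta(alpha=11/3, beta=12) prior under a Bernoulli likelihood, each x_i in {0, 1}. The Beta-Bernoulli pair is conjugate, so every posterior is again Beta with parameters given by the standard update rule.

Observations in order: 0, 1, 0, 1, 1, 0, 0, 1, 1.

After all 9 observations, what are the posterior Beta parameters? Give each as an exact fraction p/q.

alpha=26/3, beta=16

obs 1: x=0 → posterior Beta(11/3, 13)
obs 2: x=1 → posterior Beta(14/3, 13)
obs 3: x=0 → posterior Beta(14/3, 14)
obs 4: x=1 → posterior Beta(17/3, 14)
obs 5: x=1 → posterior Beta(20/3, 14)
obs 6: x=0 → posterior Beta(20/3, 15)
obs 7: x=0 → posterior Beta(20/3, 16)
obs 8: x=1 → posterior Beta(23/3, 16)
obs 9: x=1 → posterior Beta(26/3, 16)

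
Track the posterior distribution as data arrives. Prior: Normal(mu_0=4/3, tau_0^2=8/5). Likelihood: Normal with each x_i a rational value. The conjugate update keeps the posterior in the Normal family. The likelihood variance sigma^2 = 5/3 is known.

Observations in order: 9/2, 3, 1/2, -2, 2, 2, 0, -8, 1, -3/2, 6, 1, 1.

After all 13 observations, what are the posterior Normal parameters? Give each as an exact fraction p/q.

mu_0=784/1011, tau_0^2=40/337

obs 1: x=9/2 → posterior Normal(424/147, 40/49)
obs 2: x=3 → posterior Normal(640/219, 40/73)
obs 3: x=1/2 → posterior Normal(676/291, 40/97)
obs 4: x=-2 → posterior Normal(532/363, 40/121)
obs 5: x=2 → posterior Normal(676/435, 8/29)
obs 6: x=2 → posterior Normal(820/507, 40/169)
obs 7: x=0 → posterior Normal(820/579, 40/193)
obs 8: x=-8 → posterior Normal(244/651, 40/217)
obs 9: x=1 → posterior Normal(316/723, 40/241)
obs 10: x=-3/2 → posterior Normal(208/795, 8/53)
obs 11: x=6 → posterior Normal(640/867, 40/289)
obs 12: x=1 → posterior Normal(712/939, 40/313)
obs 13: x=1 → posterior Normal(784/1011, 40/337)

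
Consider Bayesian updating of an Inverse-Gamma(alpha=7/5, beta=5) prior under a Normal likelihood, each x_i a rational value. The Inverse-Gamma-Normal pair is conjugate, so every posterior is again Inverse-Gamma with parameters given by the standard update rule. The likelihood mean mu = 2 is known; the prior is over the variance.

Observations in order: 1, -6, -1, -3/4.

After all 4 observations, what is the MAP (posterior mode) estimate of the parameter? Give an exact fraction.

7325/704

obs 1: x=1 → posterior Inverse-Gamma(19/10, 11/2)
obs 2: x=-6 → posterior Inverse-Gamma(12/5, 75/2)
obs 3: x=-1 → posterior Inverse-Gamma(29/10, 42)
obs 4: x=-3/4 → posterior Inverse-Gamma(17/5, 1465/32)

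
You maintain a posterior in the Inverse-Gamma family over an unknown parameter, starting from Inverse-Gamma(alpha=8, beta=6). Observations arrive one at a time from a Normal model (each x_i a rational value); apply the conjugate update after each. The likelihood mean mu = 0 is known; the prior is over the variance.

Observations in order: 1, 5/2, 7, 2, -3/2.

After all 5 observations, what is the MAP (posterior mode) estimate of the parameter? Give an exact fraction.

149/46

obs 1: x=1 → posterior Inverse-Gamma(17/2, 13/2)
obs 2: x=5/2 → posterior Inverse-Gamma(9, 77/8)
obs 3: x=7 → posterior Inverse-Gamma(19/2, 273/8)
obs 4: x=2 → posterior Inverse-Gamma(10, 289/8)
obs 5: x=-3/2 → posterior Inverse-Gamma(21/2, 149/4)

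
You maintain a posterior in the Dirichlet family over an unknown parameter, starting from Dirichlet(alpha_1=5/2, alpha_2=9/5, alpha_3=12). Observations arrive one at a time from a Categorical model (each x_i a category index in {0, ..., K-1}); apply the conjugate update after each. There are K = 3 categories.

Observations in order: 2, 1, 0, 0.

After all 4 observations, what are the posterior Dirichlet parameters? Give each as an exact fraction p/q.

alpha_1=9/2, alpha_2=14/5, alpha_3=13

obs 1: x=2 → posterior Dirichlet(5/2, 9/5, 13)
obs 2: x=1 → posterior Dirichlet(5/2, 14/5, 13)
obs 3: x=0 → posterior Dirichlet(7/2, 14/5, 13)
obs 4: x=0 → posterior Dirichlet(9/2, 14/5, 13)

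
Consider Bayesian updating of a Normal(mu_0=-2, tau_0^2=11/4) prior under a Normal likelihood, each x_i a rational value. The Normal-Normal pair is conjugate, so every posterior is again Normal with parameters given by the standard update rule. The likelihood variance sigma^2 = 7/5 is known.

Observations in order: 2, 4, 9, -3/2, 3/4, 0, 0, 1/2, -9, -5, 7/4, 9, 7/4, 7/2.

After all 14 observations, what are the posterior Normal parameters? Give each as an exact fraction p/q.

obs 1: x=2 → posterior Normal(54/83, 77/83)
obs 2: x=4 → posterior Normal(137/69, 77/138)
obs 3: x=9 → posterior Normal(769/193, 77/193)
obs 4: x=-3/2 → posterior Normal(1373/496, 77/248)
obs 5: x=3/4 → posterior Normal(2911/1212, 77/303)
obs 6: x=0 → posterior Normal(2911/1432, 77/358)
obs 7: x=0 → posterior Normal(2911/1652, 11/59)
obs 8: x=1/2 → posterior Normal(1007/624, 77/468)
obs 9: x=-9 → posterior Normal(1041/2092, 77/523)
obs 10: x=-5 → posterior Normal(-59/2312, 77/578)
obs 11: x=7/4 → posterior Normal(163/1266, 77/633)
obs 12: x=9 → posterior Normal(1153/1376, 77/688)
obs 13: x=7/4 → posterior Normal(2691/2972, 77/743)
obs 14: x=7/2 → posterior Normal(3461/3192, 11/114)

mu_0=3461/3192, tau_0^2=11/114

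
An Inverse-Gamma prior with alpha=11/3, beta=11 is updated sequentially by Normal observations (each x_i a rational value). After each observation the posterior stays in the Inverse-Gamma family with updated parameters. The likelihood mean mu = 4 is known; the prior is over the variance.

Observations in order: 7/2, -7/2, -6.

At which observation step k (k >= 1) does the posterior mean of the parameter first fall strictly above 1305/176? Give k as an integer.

obs 1: x=7/2 → posterior Inverse-Gamma(25/6, 89/8)
obs 2: x=-7/2 → posterior Inverse-Gamma(14/3, 157/4)
obs 3: x=-6 → posterior Inverse-Gamma(31/6, 357/4)

k = 2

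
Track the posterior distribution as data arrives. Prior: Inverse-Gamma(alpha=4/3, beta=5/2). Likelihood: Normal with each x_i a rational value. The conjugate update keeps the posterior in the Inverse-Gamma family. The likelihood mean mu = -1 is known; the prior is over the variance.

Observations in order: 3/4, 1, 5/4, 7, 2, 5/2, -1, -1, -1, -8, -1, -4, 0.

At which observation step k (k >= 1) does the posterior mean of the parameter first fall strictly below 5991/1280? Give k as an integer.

obs 1: x=3/4 → posterior Inverse-Gamma(11/6, 129/32)
obs 2: x=1 → posterior Inverse-Gamma(7/3, 193/32)
obs 3: x=5/4 → posterior Inverse-Gamma(17/6, 137/16)
obs 4: x=7 → posterior Inverse-Gamma(10/3, 649/16)
obs 5: x=2 → posterior Inverse-Gamma(23/6, 721/16)
obs 6: x=5/2 → posterior Inverse-Gamma(13/3, 819/16)
obs 7: x=-1 → posterior Inverse-Gamma(29/6, 819/16)
obs 8: x=-1 → posterior Inverse-Gamma(16/3, 819/16)
obs 9: x=-1 → posterior Inverse-Gamma(35/6, 819/16)
obs 10: x=-8 → posterior Inverse-Gamma(19/3, 1211/16)
obs 11: x=-1 → posterior Inverse-Gamma(41/6, 1211/16)
obs 12: x=-4 → posterior Inverse-Gamma(22/3, 1283/16)
obs 13: x=0 → posterior Inverse-Gamma(47/6, 1291/16)

k = 2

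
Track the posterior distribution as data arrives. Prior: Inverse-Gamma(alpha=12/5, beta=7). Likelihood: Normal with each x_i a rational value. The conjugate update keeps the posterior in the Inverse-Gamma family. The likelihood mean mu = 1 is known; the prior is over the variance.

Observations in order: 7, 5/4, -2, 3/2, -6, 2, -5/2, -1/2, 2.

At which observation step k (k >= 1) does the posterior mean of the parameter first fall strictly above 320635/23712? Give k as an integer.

k = 5

obs 1: x=7 → posterior Inverse-Gamma(29/10, 25)
obs 2: x=5/4 → posterior Inverse-Gamma(17/5, 801/32)
obs 3: x=-2 → posterior Inverse-Gamma(39/10, 945/32)
obs 4: x=3/2 → posterior Inverse-Gamma(22/5, 949/32)
obs 5: x=-6 → posterior Inverse-Gamma(49/10, 1733/32)
obs 6: x=2 → posterior Inverse-Gamma(27/5, 1749/32)
obs 7: x=-5/2 → posterior Inverse-Gamma(59/10, 1945/32)
obs 8: x=-1/2 → posterior Inverse-Gamma(32/5, 1981/32)
obs 9: x=2 → posterior Inverse-Gamma(69/10, 1997/32)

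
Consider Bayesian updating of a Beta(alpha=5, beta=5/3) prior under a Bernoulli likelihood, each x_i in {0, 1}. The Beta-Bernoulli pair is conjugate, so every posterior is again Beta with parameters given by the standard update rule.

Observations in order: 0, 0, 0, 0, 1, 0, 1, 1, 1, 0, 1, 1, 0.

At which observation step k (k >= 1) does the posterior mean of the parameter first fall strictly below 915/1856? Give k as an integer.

k = 4

obs 1: x=0 → posterior Beta(5, 8/3)
obs 2: x=0 → posterior Beta(5, 11/3)
obs 3: x=0 → posterior Beta(5, 14/3)
obs 4: x=0 → posterior Beta(5, 17/3)
obs 5: x=1 → posterior Beta(6, 17/3)
obs 6: x=0 → posterior Beta(6, 20/3)
obs 7: x=1 → posterior Beta(7, 20/3)
obs 8: x=1 → posterior Beta(8, 20/3)
obs 9: x=1 → posterior Beta(9, 20/3)
obs 10: x=0 → posterior Beta(9, 23/3)
obs 11: x=1 → posterior Beta(10, 23/3)
obs 12: x=1 → posterior Beta(11, 23/3)
obs 13: x=0 → posterior Beta(11, 26/3)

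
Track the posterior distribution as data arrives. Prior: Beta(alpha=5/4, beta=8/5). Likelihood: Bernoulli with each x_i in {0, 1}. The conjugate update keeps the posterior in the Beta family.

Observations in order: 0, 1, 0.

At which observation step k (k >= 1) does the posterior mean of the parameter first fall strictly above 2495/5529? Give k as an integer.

k = 2

obs 1: x=0 → posterior Beta(5/4, 13/5)
obs 2: x=1 → posterior Beta(9/4, 13/5)
obs 3: x=0 → posterior Beta(9/4, 18/5)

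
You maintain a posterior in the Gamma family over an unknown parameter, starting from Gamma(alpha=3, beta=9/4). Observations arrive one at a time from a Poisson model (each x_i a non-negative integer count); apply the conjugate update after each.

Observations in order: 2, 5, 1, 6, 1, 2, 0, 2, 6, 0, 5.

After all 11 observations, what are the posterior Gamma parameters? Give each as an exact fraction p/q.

alpha=33, beta=53/4

obs 1: x=2 → posterior Gamma(5, 13/4)
obs 2: x=5 → posterior Gamma(10, 17/4)
obs 3: x=1 → posterior Gamma(11, 21/4)
obs 4: x=6 → posterior Gamma(17, 25/4)
obs 5: x=1 → posterior Gamma(18, 29/4)
obs 6: x=2 → posterior Gamma(20, 33/4)
obs 7: x=0 → posterior Gamma(20, 37/4)
obs 8: x=2 → posterior Gamma(22, 41/4)
obs 9: x=6 → posterior Gamma(28, 45/4)
obs 10: x=0 → posterior Gamma(28, 49/4)
obs 11: x=5 → posterior Gamma(33, 53/4)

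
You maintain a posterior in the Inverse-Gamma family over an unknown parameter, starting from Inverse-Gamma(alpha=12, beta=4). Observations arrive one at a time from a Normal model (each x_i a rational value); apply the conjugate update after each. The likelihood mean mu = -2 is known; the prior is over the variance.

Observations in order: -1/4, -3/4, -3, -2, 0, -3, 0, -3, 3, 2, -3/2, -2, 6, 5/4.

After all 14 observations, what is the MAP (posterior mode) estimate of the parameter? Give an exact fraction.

obs 1: x=-1/4 → posterior Inverse-Gamma(25/2, 177/32)
obs 2: x=-3/4 → posterior Inverse-Gamma(13, 101/16)
obs 3: x=-3 → posterior Inverse-Gamma(27/2, 109/16)
obs 4: x=-2 → posterior Inverse-Gamma(14, 109/16)
obs 5: x=0 → posterior Inverse-Gamma(29/2, 141/16)
obs 6: x=-3 → posterior Inverse-Gamma(15, 149/16)
obs 7: x=0 → posterior Inverse-Gamma(31/2, 181/16)
obs 8: x=-3 → posterior Inverse-Gamma(16, 189/16)
obs 9: x=3 → posterior Inverse-Gamma(33/2, 389/16)
obs 10: x=2 → posterior Inverse-Gamma(17, 517/16)
obs 11: x=-3/2 → posterior Inverse-Gamma(35/2, 519/16)
obs 12: x=-2 → posterior Inverse-Gamma(18, 519/16)
obs 13: x=6 → posterior Inverse-Gamma(37/2, 1031/16)
obs 14: x=5/4 → posterior Inverse-Gamma(19, 2231/32)

2231/640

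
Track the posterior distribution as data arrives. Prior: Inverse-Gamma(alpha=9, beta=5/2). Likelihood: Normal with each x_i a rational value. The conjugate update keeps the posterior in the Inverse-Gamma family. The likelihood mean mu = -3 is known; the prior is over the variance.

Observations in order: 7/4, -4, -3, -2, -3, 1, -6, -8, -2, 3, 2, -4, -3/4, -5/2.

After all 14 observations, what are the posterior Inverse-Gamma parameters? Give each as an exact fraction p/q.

obs 1: x=7/4 → posterior Inverse-Gamma(19/2, 441/32)
obs 2: x=-4 → posterior Inverse-Gamma(10, 457/32)
obs 3: x=-3 → posterior Inverse-Gamma(21/2, 457/32)
obs 4: x=-2 → posterior Inverse-Gamma(11, 473/32)
obs 5: x=-3 → posterior Inverse-Gamma(23/2, 473/32)
obs 6: x=1 → posterior Inverse-Gamma(12, 729/32)
obs 7: x=-6 → posterior Inverse-Gamma(25/2, 873/32)
obs 8: x=-8 → posterior Inverse-Gamma(13, 1273/32)
obs 9: x=-2 → posterior Inverse-Gamma(27/2, 1289/32)
obs 10: x=3 → posterior Inverse-Gamma(14, 1865/32)
obs 11: x=2 → posterior Inverse-Gamma(29/2, 2265/32)
obs 12: x=-4 → posterior Inverse-Gamma(15, 2281/32)
obs 13: x=-3/4 → posterior Inverse-Gamma(31/2, 1181/16)
obs 14: x=-5/2 → posterior Inverse-Gamma(16, 1183/16)

alpha=16, beta=1183/16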